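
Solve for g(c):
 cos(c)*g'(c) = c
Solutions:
 g(c) = C1 + Integral(c/cos(c), c)


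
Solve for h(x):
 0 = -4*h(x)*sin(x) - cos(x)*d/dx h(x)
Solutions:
 h(x) = C1*cos(x)^4


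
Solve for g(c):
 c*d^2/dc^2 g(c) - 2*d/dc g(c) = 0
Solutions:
 g(c) = C1 + C2*c^3


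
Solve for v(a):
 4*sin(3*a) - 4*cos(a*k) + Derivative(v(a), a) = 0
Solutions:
 v(a) = C1 + 4*cos(3*a)/3 + 4*sin(a*k)/k


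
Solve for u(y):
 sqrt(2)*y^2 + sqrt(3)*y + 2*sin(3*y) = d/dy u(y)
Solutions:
 u(y) = C1 + sqrt(2)*y^3/3 + sqrt(3)*y^2/2 - 2*cos(3*y)/3


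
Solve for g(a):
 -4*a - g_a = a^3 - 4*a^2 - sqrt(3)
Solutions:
 g(a) = C1 - a^4/4 + 4*a^3/3 - 2*a^2 + sqrt(3)*a


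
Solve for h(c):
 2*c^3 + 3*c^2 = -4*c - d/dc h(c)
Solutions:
 h(c) = C1 - c^4/2 - c^3 - 2*c^2


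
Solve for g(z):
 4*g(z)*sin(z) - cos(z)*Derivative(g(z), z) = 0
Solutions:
 g(z) = C1/cos(z)^4


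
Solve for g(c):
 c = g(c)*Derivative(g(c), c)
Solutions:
 g(c) = -sqrt(C1 + c^2)
 g(c) = sqrt(C1 + c^2)


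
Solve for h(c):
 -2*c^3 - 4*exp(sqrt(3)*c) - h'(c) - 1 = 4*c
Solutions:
 h(c) = C1 - c^4/2 - 2*c^2 - c - 4*sqrt(3)*exp(sqrt(3)*c)/3


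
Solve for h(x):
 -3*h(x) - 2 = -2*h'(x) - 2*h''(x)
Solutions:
 h(x) = C1*exp(x*(-1 + sqrt(7))/2) + C2*exp(-x*(1 + sqrt(7))/2) - 2/3


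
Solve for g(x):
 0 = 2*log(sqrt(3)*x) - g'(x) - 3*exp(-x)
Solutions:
 g(x) = C1 + 2*x*log(x) + x*(-2 + log(3)) + 3*exp(-x)


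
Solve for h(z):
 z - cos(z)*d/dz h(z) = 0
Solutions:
 h(z) = C1 + Integral(z/cos(z), z)


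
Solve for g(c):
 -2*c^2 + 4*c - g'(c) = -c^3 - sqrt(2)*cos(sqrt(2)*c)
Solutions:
 g(c) = C1 + c^4/4 - 2*c^3/3 + 2*c^2 + sin(sqrt(2)*c)


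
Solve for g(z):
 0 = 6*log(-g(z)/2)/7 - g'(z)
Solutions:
 -7*Integral(1/(log(-_y) - log(2)), (_y, g(z)))/6 = C1 - z


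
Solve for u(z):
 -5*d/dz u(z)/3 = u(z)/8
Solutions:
 u(z) = C1*exp(-3*z/40)


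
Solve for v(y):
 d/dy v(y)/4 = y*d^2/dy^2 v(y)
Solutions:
 v(y) = C1 + C2*y^(5/4)


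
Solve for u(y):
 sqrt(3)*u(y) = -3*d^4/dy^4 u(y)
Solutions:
 u(y) = (C1*sin(sqrt(2)*3^(7/8)*y/6) + C2*cos(sqrt(2)*3^(7/8)*y/6))*exp(-sqrt(2)*3^(7/8)*y/6) + (C3*sin(sqrt(2)*3^(7/8)*y/6) + C4*cos(sqrt(2)*3^(7/8)*y/6))*exp(sqrt(2)*3^(7/8)*y/6)


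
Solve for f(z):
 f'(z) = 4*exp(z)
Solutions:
 f(z) = C1 + 4*exp(z)


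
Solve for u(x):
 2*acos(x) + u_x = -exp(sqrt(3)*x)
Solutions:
 u(x) = C1 - 2*x*acos(x) + 2*sqrt(1 - x^2) - sqrt(3)*exp(sqrt(3)*x)/3


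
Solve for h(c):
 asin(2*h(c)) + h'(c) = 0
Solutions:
 Integral(1/asin(2*_y), (_y, h(c))) = C1 - c


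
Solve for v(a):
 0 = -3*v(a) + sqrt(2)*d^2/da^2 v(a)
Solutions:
 v(a) = C1*exp(-2^(3/4)*sqrt(3)*a/2) + C2*exp(2^(3/4)*sqrt(3)*a/2)


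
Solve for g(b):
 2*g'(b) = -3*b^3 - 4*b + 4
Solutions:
 g(b) = C1 - 3*b^4/8 - b^2 + 2*b


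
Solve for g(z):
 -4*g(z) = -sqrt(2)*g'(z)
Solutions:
 g(z) = C1*exp(2*sqrt(2)*z)


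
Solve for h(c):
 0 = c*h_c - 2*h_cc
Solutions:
 h(c) = C1 + C2*erfi(c/2)


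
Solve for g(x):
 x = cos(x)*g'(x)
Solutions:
 g(x) = C1 + Integral(x/cos(x), x)


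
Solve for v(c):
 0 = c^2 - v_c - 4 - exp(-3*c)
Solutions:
 v(c) = C1 + c^3/3 - 4*c + exp(-3*c)/3


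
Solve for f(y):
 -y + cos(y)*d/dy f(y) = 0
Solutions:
 f(y) = C1 + Integral(y/cos(y), y)


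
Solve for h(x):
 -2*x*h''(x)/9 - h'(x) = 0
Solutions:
 h(x) = C1 + C2/x^(7/2)


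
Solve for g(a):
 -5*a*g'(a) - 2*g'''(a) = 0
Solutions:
 g(a) = C1 + Integral(C2*airyai(-2^(2/3)*5^(1/3)*a/2) + C3*airybi(-2^(2/3)*5^(1/3)*a/2), a)


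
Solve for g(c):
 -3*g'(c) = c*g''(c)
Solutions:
 g(c) = C1 + C2/c^2


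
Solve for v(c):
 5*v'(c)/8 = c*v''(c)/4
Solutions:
 v(c) = C1 + C2*c^(7/2)


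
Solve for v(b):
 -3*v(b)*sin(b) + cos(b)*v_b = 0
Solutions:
 v(b) = C1/cos(b)^3


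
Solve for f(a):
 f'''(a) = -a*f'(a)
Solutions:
 f(a) = C1 + Integral(C2*airyai(-a) + C3*airybi(-a), a)


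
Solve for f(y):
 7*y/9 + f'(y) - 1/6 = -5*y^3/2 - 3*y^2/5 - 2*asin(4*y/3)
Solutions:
 f(y) = C1 - 5*y^4/8 - y^3/5 - 7*y^2/18 - 2*y*asin(4*y/3) + y/6 - sqrt(9 - 16*y^2)/2


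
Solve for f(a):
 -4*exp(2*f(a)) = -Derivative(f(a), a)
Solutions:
 f(a) = log(-sqrt(-1/(C1 + 4*a))) - log(2)/2
 f(a) = log(-1/(C1 + 4*a))/2 - log(2)/2


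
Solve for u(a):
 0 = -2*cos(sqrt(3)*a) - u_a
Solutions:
 u(a) = C1 - 2*sqrt(3)*sin(sqrt(3)*a)/3


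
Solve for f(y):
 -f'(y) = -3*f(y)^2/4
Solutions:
 f(y) = -4/(C1 + 3*y)


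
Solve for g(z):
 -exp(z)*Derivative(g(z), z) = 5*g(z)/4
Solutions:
 g(z) = C1*exp(5*exp(-z)/4)


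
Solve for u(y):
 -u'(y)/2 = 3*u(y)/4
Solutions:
 u(y) = C1*exp(-3*y/2)


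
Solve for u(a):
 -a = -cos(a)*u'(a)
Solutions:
 u(a) = C1 + Integral(a/cos(a), a)


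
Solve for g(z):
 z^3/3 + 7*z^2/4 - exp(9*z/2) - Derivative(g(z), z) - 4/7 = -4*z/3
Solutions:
 g(z) = C1 + z^4/12 + 7*z^3/12 + 2*z^2/3 - 4*z/7 - 2*exp(9*z/2)/9


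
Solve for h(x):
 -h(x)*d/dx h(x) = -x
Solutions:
 h(x) = -sqrt(C1 + x^2)
 h(x) = sqrt(C1 + x^2)


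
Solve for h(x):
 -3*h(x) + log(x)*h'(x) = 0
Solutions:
 h(x) = C1*exp(3*li(x))


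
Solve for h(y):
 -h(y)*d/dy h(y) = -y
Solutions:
 h(y) = -sqrt(C1 + y^2)
 h(y) = sqrt(C1 + y^2)


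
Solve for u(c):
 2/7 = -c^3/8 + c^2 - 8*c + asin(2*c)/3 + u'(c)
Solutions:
 u(c) = C1 + c^4/32 - c^3/3 + 4*c^2 - c*asin(2*c)/3 + 2*c/7 - sqrt(1 - 4*c^2)/6


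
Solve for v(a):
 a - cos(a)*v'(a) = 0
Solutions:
 v(a) = C1 + Integral(a/cos(a), a)


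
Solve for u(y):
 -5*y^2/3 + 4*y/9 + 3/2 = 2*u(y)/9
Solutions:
 u(y) = -15*y^2/2 + 2*y + 27/4


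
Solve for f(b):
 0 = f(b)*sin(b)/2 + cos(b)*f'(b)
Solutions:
 f(b) = C1*sqrt(cos(b))


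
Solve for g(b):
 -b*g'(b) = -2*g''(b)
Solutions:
 g(b) = C1 + C2*erfi(b/2)


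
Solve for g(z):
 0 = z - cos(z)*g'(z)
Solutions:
 g(z) = C1 + Integral(z/cos(z), z)


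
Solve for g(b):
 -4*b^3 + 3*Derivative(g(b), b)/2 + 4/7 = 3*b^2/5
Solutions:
 g(b) = C1 + 2*b^4/3 + 2*b^3/15 - 8*b/21


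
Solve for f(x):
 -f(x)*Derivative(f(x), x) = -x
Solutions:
 f(x) = -sqrt(C1 + x^2)
 f(x) = sqrt(C1 + x^2)


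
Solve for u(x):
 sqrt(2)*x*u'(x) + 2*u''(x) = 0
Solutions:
 u(x) = C1 + C2*erf(2^(1/4)*x/2)


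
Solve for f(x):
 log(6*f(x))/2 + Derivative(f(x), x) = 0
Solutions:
 2*Integral(1/(log(_y) + log(6)), (_y, f(x))) = C1 - x


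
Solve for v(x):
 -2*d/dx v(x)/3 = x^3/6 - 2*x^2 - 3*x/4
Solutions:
 v(x) = C1 - x^4/16 + x^3 + 9*x^2/16


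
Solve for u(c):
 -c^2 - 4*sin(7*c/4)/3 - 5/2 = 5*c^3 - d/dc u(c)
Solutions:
 u(c) = C1 + 5*c^4/4 + c^3/3 + 5*c/2 - 16*cos(7*c/4)/21


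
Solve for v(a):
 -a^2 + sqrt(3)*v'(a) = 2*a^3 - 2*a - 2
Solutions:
 v(a) = C1 + sqrt(3)*a^4/6 + sqrt(3)*a^3/9 - sqrt(3)*a^2/3 - 2*sqrt(3)*a/3


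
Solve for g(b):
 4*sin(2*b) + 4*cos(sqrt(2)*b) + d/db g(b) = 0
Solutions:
 g(b) = C1 - 2*sqrt(2)*sin(sqrt(2)*b) + 2*cos(2*b)


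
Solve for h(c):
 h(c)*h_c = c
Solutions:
 h(c) = -sqrt(C1 + c^2)
 h(c) = sqrt(C1 + c^2)


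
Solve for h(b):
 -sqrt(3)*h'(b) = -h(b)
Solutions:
 h(b) = C1*exp(sqrt(3)*b/3)


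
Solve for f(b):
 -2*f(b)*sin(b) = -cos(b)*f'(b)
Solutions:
 f(b) = C1/cos(b)^2


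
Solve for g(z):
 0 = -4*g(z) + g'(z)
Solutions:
 g(z) = C1*exp(4*z)


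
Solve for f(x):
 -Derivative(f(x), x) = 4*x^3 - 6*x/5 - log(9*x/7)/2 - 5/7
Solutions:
 f(x) = C1 - x^4 + 3*x^2/5 + x*log(x)/2 - x*log(7)/2 + 3*x/14 + x*log(3)


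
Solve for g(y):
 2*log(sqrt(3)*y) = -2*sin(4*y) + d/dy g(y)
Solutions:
 g(y) = C1 + 2*y*log(y) - 2*y + y*log(3) - cos(4*y)/2


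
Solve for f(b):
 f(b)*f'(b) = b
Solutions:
 f(b) = -sqrt(C1 + b^2)
 f(b) = sqrt(C1 + b^2)


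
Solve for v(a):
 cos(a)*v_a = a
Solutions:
 v(a) = C1 + Integral(a/cos(a), a)


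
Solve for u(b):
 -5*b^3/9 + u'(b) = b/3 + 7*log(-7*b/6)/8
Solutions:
 u(b) = C1 + 5*b^4/36 + b^2/6 + 7*b*log(-b)/8 + 7*b*(-log(6) - 1 + log(7))/8


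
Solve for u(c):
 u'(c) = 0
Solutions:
 u(c) = C1


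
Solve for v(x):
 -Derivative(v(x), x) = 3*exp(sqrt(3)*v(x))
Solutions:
 v(x) = sqrt(3)*(2*log(1/(C1 + 3*x)) - log(3))/6


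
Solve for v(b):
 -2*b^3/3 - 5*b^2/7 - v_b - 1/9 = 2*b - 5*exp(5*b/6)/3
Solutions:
 v(b) = C1 - b^4/6 - 5*b^3/21 - b^2 - b/9 + 2*exp(5*b/6)


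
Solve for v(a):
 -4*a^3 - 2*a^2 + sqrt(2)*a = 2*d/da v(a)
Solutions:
 v(a) = C1 - a^4/2 - a^3/3 + sqrt(2)*a^2/4


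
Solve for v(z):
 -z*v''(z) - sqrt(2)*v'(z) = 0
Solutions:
 v(z) = C1 + C2*z^(1 - sqrt(2))


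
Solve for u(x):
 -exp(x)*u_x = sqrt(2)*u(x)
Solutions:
 u(x) = C1*exp(sqrt(2)*exp(-x))


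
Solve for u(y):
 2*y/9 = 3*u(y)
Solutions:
 u(y) = 2*y/27


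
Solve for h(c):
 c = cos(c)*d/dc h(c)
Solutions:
 h(c) = C1 + Integral(c/cos(c), c)


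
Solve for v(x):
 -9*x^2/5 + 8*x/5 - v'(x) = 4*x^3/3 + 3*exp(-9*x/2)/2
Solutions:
 v(x) = C1 - x^4/3 - 3*x^3/5 + 4*x^2/5 + exp(-9*x/2)/3


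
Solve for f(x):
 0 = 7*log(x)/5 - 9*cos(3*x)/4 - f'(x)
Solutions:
 f(x) = C1 + 7*x*log(x)/5 - 7*x/5 - 3*sin(3*x)/4


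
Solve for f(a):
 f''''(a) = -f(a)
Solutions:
 f(a) = (C1*sin(sqrt(2)*a/2) + C2*cos(sqrt(2)*a/2))*exp(-sqrt(2)*a/2) + (C3*sin(sqrt(2)*a/2) + C4*cos(sqrt(2)*a/2))*exp(sqrt(2)*a/2)


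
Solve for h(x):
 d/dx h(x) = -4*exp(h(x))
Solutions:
 h(x) = log(1/(C1 + 4*x))


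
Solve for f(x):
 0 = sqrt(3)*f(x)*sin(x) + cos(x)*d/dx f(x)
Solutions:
 f(x) = C1*cos(x)^(sqrt(3))


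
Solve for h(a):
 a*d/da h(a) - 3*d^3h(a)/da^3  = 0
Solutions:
 h(a) = C1 + Integral(C2*airyai(3^(2/3)*a/3) + C3*airybi(3^(2/3)*a/3), a)


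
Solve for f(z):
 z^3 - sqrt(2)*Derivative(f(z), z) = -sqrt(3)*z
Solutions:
 f(z) = C1 + sqrt(2)*z^4/8 + sqrt(6)*z^2/4


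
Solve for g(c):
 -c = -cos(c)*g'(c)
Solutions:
 g(c) = C1 + Integral(c/cos(c), c)


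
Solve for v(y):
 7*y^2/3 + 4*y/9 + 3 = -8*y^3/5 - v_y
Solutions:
 v(y) = C1 - 2*y^4/5 - 7*y^3/9 - 2*y^2/9 - 3*y


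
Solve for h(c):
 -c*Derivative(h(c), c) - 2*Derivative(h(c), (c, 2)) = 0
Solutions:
 h(c) = C1 + C2*erf(c/2)


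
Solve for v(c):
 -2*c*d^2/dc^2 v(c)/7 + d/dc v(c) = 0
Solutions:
 v(c) = C1 + C2*c^(9/2)


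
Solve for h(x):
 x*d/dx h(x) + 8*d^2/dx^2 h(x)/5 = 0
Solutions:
 h(x) = C1 + C2*erf(sqrt(5)*x/4)


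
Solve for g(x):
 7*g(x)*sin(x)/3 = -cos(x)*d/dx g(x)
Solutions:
 g(x) = C1*cos(x)^(7/3)


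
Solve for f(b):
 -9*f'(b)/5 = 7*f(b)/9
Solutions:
 f(b) = C1*exp(-35*b/81)


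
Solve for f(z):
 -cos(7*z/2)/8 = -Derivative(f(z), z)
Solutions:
 f(z) = C1 + sin(7*z/2)/28


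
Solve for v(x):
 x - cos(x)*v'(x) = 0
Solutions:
 v(x) = C1 + Integral(x/cos(x), x)


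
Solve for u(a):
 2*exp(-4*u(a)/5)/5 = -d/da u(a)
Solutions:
 u(a) = 5*log(-I*(C1 - 8*a/25)^(1/4))
 u(a) = 5*log(I*(C1 - 8*a/25)^(1/4))
 u(a) = 5*log(-(C1 - 8*a/25)^(1/4))
 u(a) = 5*log(C1 - 8*a/25)/4


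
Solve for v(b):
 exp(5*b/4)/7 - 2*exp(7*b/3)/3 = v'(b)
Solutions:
 v(b) = C1 + 4*exp(5*b/4)/35 - 2*exp(7*b/3)/7


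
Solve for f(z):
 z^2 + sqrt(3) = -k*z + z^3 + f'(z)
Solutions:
 f(z) = C1 + k*z^2/2 - z^4/4 + z^3/3 + sqrt(3)*z


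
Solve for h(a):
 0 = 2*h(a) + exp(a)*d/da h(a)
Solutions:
 h(a) = C1*exp(2*exp(-a))


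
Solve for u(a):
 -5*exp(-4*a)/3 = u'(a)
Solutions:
 u(a) = C1 + 5*exp(-4*a)/12


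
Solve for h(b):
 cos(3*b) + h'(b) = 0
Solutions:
 h(b) = C1 - sin(3*b)/3


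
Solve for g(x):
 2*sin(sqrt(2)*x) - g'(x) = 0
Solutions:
 g(x) = C1 - sqrt(2)*cos(sqrt(2)*x)


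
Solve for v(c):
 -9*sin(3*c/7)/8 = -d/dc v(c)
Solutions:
 v(c) = C1 - 21*cos(3*c/7)/8


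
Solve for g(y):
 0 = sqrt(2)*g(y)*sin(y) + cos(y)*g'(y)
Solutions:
 g(y) = C1*cos(y)^(sqrt(2))


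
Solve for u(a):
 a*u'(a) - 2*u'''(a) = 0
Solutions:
 u(a) = C1 + Integral(C2*airyai(2^(2/3)*a/2) + C3*airybi(2^(2/3)*a/2), a)


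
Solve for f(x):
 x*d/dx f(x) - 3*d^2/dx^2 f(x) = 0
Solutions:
 f(x) = C1 + C2*erfi(sqrt(6)*x/6)


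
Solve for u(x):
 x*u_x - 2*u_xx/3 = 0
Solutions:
 u(x) = C1 + C2*erfi(sqrt(3)*x/2)


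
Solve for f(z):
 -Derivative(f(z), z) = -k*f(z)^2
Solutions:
 f(z) = -1/(C1 + k*z)


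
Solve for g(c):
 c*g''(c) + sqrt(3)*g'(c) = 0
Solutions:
 g(c) = C1 + C2*c^(1 - sqrt(3))


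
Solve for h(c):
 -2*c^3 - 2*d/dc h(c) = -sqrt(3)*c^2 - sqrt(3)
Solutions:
 h(c) = C1 - c^4/4 + sqrt(3)*c^3/6 + sqrt(3)*c/2


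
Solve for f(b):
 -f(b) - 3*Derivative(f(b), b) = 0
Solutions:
 f(b) = C1*exp(-b/3)


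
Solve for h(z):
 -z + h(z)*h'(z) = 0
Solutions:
 h(z) = -sqrt(C1 + z^2)
 h(z) = sqrt(C1 + z^2)


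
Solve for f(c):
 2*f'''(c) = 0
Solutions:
 f(c) = C1 + C2*c + C3*c^2


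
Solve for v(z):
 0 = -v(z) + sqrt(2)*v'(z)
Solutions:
 v(z) = C1*exp(sqrt(2)*z/2)


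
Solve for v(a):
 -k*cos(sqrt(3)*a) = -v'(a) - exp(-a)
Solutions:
 v(a) = C1 + sqrt(3)*k*sin(sqrt(3)*a)/3 + exp(-a)


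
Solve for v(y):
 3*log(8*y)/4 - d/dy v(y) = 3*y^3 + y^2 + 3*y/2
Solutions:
 v(y) = C1 - 3*y^4/4 - y^3/3 - 3*y^2/4 + 3*y*log(y)/4 - 3*y/4 + 9*y*log(2)/4


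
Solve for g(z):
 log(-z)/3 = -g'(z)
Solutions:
 g(z) = C1 - z*log(-z)/3 + z/3


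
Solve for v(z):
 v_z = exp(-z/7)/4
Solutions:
 v(z) = C1 - 7*exp(-z/7)/4


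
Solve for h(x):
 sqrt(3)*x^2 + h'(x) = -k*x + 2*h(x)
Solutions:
 h(x) = C1*exp(2*x) + k*x/2 + k/4 + sqrt(3)*x^2/2 + sqrt(3)*x/2 + sqrt(3)/4


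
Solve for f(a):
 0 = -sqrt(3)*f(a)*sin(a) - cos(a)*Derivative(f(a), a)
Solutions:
 f(a) = C1*cos(a)^(sqrt(3))


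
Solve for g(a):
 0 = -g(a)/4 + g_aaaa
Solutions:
 g(a) = C1*exp(-sqrt(2)*a/2) + C2*exp(sqrt(2)*a/2) + C3*sin(sqrt(2)*a/2) + C4*cos(sqrt(2)*a/2)


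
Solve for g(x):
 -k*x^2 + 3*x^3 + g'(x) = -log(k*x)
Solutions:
 g(x) = C1 + k*x^3/3 - 3*x^4/4 - x*log(k*x) + x


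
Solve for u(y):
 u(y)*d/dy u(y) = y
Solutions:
 u(y) = -sqrt(C1 + y^2)
 u(y) = sqrt(C1 + y^2)


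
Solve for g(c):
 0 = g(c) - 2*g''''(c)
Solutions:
 g(c) = C1*exp(-2^(3/4)*c/2) + C2*exp(2^(3/4)*c/2) + C3*sin(2^(3/4)*c/2) + C4*cos(2^(3/4)*c/2)


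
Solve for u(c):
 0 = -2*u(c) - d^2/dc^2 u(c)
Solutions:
 u(c) = C1*sin(sqrt(2)*c) + C2*cos(sqrt(2)*c)


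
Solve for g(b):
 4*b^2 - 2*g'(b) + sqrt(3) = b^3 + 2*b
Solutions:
 g(b) = C1 - b^4/8 + 2*b^3/3 - b^2/2 + sqrt(3)*b/2


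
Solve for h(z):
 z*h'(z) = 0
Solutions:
 h(z) = C1


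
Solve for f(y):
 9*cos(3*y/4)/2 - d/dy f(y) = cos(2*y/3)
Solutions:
 f(y) = C1 - 3*sin(2*y/3)/2 + 6*sin(3*y/4)


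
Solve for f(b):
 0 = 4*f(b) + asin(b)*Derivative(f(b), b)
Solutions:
 f(b) = C1*exp(-4*Integral(1/asin(b), b))


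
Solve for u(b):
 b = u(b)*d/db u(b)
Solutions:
 u(b) = -sqrt(C1 + b^2)
 u(b) = sqrt(C1 + b^2)


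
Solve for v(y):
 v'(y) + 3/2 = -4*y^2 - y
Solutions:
 v(y) = C1 - 4*y^3/3 - y^2/2 - 3*y/2


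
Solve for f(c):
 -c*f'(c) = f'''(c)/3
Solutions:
 f(c) = C1 + Integral(C2*airyai(-3^(1/3)*c) + C3*airybi(-3^(1/3)*c), c)


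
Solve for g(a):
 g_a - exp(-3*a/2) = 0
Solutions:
 g(a) = C1 - 2*exp(-3*a/2)/3


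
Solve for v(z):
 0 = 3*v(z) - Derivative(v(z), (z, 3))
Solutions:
 v(z) = C3*exp(3^(1/3)*z) + (C1*sin(3^(5/6)*z/2) + C2*cos(3^(5/6)*z/2))*exp(-3^(1/3)*z/2)


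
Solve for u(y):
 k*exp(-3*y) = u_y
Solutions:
 u(y) = C1 - k*exp(-3*y)/3


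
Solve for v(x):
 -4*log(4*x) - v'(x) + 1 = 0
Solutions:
 v(x) = C1 - 4*x*log(x) - x*log(256) + 5*x


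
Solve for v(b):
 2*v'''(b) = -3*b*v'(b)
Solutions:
 v(b) = C1 + Integral(C2*airyai(-2^(2/3)*3^(1/3)*b/2) + C3*airybi(-2^(2/3)*3^(1/3)*b/2), b)


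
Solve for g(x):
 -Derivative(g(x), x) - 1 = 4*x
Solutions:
 g(x) = C1 - 2*x^2 - x


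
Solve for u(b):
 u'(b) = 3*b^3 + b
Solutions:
 u(b) = C1 + 3*b^4/4 + b^2/2


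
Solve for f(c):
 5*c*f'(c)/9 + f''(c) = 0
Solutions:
 f(c) = C1 + C2*erf(sqrt(10)*c/6)


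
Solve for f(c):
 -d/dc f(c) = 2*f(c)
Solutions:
 f(c) = C1*exp(-2*c)


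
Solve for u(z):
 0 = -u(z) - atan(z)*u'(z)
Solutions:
 u(z) = C1*exp(-Integral(1/atan(z), z))


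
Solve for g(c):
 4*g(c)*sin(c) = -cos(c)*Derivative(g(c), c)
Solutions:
 g(c) = C1*cos(c)^4


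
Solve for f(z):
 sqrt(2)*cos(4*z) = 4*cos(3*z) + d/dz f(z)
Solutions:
 f(z) = C1 - 4*sin(3*z)/3 + sqrt(2)*sin(4*z)/4


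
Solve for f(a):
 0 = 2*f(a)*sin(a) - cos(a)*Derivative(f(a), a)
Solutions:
 f(a) = C1/cos(a)^2


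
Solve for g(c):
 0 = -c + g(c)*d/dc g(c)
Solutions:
 g(c) = -sqrt(C1 + c^2)
 g(c) = sqrt(C1 + c^2)


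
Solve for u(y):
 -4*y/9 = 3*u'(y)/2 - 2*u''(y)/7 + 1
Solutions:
 u(y) = C1 + C2*exp(21*y/4) - 4*y^2/27 - 410*y/567


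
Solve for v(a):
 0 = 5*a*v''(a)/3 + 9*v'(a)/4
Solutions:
 v(a) = C1 + C2/a^(7/20)


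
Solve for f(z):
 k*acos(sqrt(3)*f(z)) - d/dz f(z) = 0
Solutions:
 Integral(1/acos(sqrt(3)*_y), (_y, f(z))) = C1 + k*z


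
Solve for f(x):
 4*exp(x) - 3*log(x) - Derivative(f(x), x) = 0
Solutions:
 f(x) = C1 - 3*x*log(x) + 3*x + 4*exp(x)


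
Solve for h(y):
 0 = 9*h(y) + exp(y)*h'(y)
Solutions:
 h(y) = C1*exp(9*exp(-y))


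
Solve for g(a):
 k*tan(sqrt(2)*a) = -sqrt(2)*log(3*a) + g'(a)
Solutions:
 g(a) = C1 + sqrt(2)*a*(log(a) - 1) + sqrt(2)*a*log(3) - sqrt(2)*k*log(cos(sqrt(2)*a))/2


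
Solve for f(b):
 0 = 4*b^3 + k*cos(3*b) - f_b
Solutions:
 f(b) = C1 + b^4 + k*sin(3*b)/3


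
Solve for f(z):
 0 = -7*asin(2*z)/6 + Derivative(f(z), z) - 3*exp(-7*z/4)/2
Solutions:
 f(z) = C1 + 7*z*asin(2*z)/6 + 7*sqrt(1 - 4*z^2)/12 - 6*exp(-7*z/4)/7


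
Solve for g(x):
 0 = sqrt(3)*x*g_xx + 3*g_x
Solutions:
 g(x) = C1 + C2*x^(1 - sqrt(3))


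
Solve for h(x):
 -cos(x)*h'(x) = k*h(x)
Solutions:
 h(x) = C1*exp(k*(log(sin(x) - 1) - log(sin(x) + 1))/2)


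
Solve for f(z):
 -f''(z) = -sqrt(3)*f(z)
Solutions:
 f(z) = C1*exp(-3^(1/4)*z) + C2*exp(3^(1/4)*z)


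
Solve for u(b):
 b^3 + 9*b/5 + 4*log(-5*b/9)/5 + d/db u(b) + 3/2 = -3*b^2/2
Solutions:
 u(b) = C1 - b^4/4 - b^3/2 - 9*b^2/10 - 4*b*log(-b)/5 + b*(-8*log(5) - 7 + 16*log(3))/10


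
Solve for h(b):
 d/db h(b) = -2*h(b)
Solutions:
 h(b) = C1*exp(-2*b)


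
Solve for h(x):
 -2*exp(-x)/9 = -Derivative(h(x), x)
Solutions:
 h(x) = C1 - 2*exp(-x)/9


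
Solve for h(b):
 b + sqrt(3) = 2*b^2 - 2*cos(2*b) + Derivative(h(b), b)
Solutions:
 h(b) = C1 - 2*b^3/3 + b^2/2 + sqrt(3)*b + sin(2*b)


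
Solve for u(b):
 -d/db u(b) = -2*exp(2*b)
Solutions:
 u(b) = C1 + exp(2*b)


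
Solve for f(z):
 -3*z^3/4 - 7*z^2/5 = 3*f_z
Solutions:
 f(z) = C1 - z^4/16 - 7*z^3/45


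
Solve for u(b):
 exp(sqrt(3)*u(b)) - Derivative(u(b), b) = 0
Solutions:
 u(b) = sqrt(3)*(2*log(-1/(C1 + b)) - log(3))/6


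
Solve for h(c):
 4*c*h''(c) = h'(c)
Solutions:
 h(c) = C1 + C2*c^(5/4)


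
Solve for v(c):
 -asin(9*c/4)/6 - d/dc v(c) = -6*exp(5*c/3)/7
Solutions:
 v(c) = C1 - c*asin(9*c/4)/6 - sqrt(16 - 81*c^2)/54 + 18*exp(5*c/3)/35


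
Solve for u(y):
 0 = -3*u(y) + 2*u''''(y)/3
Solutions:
 u(y) = C1*exp(-2^(3/4)*sqrt(3)*y/2) + C2*exp(2^(3/4)*sqrt(3)*y/2) + C3*sin(2^(3/4)*sqrt(3)*y/2) + C4*cos(2^(3/4)*sqrt(3)*y/2)


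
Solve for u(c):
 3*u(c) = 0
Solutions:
 u(c) = 0


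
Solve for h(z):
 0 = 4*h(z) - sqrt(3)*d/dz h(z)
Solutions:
 h(z) = C1*exp(4*sqrt(3)*z/3)


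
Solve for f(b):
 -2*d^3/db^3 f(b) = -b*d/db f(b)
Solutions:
 f(b) = C1 + Integral(C2*airyai(2^(2/3)*b/2) + C3*airybi(2^(2/3)*b/2), b)


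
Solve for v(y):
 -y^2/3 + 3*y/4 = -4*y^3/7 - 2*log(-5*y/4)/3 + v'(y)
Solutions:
 v(y) = C1 + y^4/7 - y^3/9 + 3*y^2/8 + 2*y*log(-y)/3 + 2*y*(-2*log(2) - 1 + log(5))/3


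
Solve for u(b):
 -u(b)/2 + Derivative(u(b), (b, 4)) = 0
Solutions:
 u(b) = C1*exp(-2^(3/4)*b/2) + C2*exp(2^(3/4)*b/2) + C3*sin(2^(3/4)*b/2) + C4*cos(2^(3/4)*b/2)


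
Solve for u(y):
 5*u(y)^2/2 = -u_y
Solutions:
 u(y) = 2/(C1 + 5*y)


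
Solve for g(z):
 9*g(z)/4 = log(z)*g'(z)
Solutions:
 g(z) = C1*exp(9*li(z)/4)


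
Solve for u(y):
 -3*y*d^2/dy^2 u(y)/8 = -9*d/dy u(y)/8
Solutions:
 u(y) = C1 + C2*y^4


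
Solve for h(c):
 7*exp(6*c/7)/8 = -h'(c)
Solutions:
 h(c) = C1 - 49*exp(6*c/7)/48


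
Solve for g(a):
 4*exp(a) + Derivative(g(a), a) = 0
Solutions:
 g(a) = C1 - 4*exp(a)


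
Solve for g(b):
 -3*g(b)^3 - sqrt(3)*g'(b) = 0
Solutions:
 g(b) = -sqrt(2)*sqrt(-1/(C1 - sqrt(3)*b))/2
 g(b) = sqrt(2)*sqrt(-1/(C1 - sqrt(3)*b))/2


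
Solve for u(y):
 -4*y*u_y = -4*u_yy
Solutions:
 u(y) = C1 + C2*erfi(sqrt(2)*y/2)


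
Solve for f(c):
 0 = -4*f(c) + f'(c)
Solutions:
 f(c) = C1*exp(4*c)


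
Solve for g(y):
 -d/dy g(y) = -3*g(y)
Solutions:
 g(y) = C1*exp(3*y)


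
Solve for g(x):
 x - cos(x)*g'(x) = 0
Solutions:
 g(x) = C1 + Integral(x/cos(x), x)


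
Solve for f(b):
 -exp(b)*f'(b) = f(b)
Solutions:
 f(b) = C1*exp(exp(-b))


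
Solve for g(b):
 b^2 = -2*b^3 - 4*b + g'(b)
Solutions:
 g(b) = C1 + b^4/2 + b^3/3 + 2*b^2


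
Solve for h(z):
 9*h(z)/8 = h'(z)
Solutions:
 h(z) = C1*exp(9*z/8)


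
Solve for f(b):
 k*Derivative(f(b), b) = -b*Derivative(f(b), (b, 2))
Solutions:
 f(b) = C1 + b^(1 - re(k))*(C2*sin(log(b)*Abs(im(k))) + C3*cos(log(b)*im(k)))


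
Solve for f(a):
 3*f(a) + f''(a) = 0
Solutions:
 f(a) = C1*sin(sqrt(3)*a) + C2*cos(sqrt(3)*a)


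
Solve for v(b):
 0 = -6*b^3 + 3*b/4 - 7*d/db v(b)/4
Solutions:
 v(b) = C1 - 6*b^4/7 + 3*b^2/14


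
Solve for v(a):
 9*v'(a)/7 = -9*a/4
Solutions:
 v(a) = C1 - 7*a^2/8


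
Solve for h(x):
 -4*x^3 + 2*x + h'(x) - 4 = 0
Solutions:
 h(x) = C1 + x^4 - x^2 + 4*x


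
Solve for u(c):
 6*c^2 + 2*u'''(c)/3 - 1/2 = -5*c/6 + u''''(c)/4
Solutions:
 u(c) = C1 + C2*c + C3*c^2 + C4*exp(8*c/3) - 3*c^5/20 - c^4/3 - 3*c^3/8


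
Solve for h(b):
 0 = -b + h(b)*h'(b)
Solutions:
 h(b) = -sqrt(C1 + b^2)
 h(b) = sqrt(C1 + b^2)


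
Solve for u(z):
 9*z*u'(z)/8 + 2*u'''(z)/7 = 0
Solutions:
 u(z) = C1 + Integral(C2*airyai(-2^(2/3)*63^(1/3)*z/4) + C3*airybi(-2^(2/3)*63^(1/3)*z/4), z)


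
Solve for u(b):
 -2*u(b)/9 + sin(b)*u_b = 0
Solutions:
 u(b) = C1*(cos(b) - 1)^(1/9)/(cos(b) + 1)^(1/9)


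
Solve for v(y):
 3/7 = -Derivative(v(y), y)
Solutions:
 v(y) = C1 - 3*y/7


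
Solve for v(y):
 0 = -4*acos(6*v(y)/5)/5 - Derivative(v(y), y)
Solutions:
 Integral(1/acos(6*_y/5), (_y, v(y))) = C1 - 4*y/5


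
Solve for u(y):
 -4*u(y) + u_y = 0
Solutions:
 u(y) = C1*exp(4*y)


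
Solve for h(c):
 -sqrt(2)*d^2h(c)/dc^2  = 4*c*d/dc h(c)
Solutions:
 h(c) = C1 + C2*erf(2^(1/4)*c)


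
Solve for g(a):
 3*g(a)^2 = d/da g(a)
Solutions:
 g(a) = -1/(C1 + 3*a)


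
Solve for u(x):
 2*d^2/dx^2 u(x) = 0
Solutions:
 u(x) = C1 + C2*x


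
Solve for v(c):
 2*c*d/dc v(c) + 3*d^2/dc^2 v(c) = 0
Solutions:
 v(c) = C1 + C2*erf(sqrt(3)*c/3)


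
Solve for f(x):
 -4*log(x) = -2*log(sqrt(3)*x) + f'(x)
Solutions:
 f(x) = C1 - 2*x*log(x) + x*log(3) + 2*x


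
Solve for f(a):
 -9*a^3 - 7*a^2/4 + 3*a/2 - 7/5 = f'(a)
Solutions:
 f(a) = C1 - 9*a^4/4 - 7*a^3/12 + 3*a^2/4 - 7*a/5


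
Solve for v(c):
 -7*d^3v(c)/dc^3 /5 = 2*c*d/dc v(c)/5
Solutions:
 v(c) = C1 + Integral(C2*airyai(-2^(1/3)*7^(2/3)*c/7) + C3*airybi(-2^(1/3)*7^(2/3)*c/7), c)


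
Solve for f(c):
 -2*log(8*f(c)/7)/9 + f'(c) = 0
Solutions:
 -9*Integral(1/(log(_y) - log(7) + 3*log(2)), (_y, f(c)))/2 = C1 - c


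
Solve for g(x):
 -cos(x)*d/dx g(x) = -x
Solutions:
 g(x) = C1 + Integral(x/cos(x), x)


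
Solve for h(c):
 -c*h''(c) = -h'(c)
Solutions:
 h(c) = C1 + C2*c^2


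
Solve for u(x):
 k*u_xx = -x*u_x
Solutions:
 u(x) = C1 + C2*sqrt(k)*erf(sqrt(2)*x*sqrt(1/k)/2)


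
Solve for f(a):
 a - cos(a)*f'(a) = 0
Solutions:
 f(a) = C1 + Integral(a/cos(a), a)


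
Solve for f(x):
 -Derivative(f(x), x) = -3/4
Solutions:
 f(x) = C1 + 3*x/4


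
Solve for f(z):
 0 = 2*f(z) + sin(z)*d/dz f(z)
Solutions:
 f(z) = C1*(cos(z) + 1)/(cos(z) - 1)


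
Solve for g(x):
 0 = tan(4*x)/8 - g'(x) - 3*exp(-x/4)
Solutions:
 g(x) = C1 + log(tan(4*x)^2 + 1)/64 + 12*exp(-x/4)


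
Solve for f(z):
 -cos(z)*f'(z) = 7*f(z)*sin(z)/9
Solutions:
 f(z) = C1*cos(z)^(7/9)


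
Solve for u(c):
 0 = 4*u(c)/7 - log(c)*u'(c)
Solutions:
 u(c) = C1*exp(4*li(c)/7)


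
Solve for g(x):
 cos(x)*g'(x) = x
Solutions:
 g(x) = C1 + Integral(x/cos(x), x)


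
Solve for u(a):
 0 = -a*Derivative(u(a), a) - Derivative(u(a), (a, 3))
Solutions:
 u(a) = C1 + Integral(C2*airyai(-a) + C3*airybi(-a), a)


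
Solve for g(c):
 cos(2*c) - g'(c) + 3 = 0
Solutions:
 g(c) = C1 + 3*c + sin(2*c)/2


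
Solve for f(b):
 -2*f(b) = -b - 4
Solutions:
 f(b) = b/2 + 2


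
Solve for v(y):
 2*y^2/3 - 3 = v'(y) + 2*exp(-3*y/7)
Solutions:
 v(y) = C1 + 2*y^3/9 - 3*y + 14*exp(-3*y/7)/3


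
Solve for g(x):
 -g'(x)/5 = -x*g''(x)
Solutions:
 g(x) = C1 + C2*x^(6/5)


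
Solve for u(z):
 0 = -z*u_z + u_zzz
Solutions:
 u(z) = C1 + Integral(C2*airyai(z) + C3*airybi(z), z)


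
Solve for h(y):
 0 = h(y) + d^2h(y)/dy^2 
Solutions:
 h(y) = C1*sin(y) + C2*cos(y)


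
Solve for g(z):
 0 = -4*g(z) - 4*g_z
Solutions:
 g(z) = C1*exp(-z)


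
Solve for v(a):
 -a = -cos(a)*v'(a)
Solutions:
 v(a) = C1 + Integral(a/cos(a), a)


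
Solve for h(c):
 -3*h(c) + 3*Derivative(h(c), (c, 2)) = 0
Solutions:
 h(c) = C1*exp(-c) + C2*exp(c)


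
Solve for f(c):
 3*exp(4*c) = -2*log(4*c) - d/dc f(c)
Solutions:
 f(c) = C1 - 2*c*log(c) + 2*c*(1 - 2*log(2)) - 3*exp(4*c)/4


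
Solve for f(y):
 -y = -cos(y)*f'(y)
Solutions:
 f(y) = C1 + Integral(y/cos(y), y)


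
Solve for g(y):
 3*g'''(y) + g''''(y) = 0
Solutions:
 g(y) = C1 + C2*y + C3*y^2 + C4*exp(-3*y)


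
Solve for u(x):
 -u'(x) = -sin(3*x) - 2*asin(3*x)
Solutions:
 u(x) = C1 + 2*x*asin(3*x) + 2*sqrt(1 - 9*x^2)/3 - cos(3*x)/3


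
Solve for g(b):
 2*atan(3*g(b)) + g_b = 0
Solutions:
 Integral(1/atan(3*_y), (_y, g(b))) = C1 - 2*b


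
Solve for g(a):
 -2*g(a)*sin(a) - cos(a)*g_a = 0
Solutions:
 g(a) = C1*cos(a)^2


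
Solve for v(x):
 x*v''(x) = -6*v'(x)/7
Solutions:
 v(x) = C1 + C2*x^(1/7)


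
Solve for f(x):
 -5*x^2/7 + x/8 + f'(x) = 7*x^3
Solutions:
 f(x) = C1 + 7*x^4/4 + 5*x^3/21 - x^2/16


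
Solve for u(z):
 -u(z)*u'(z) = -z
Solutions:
 u(z) = -sqrt(C1 + z^2)
 u(z) = sqrt(C1 + z^2)


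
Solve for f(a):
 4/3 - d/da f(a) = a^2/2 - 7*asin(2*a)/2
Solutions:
 f(a) = C1 - a^3/6 + 7*a*asin(2*a)/2 + 4*a/3 + 7*sqrt(1 - 4*a^2)/4


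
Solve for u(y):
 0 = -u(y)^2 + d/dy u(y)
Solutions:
 u(y) = -1/(C1 + y)


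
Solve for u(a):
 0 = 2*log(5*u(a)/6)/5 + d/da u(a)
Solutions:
 5*Integral(1/(log(_y) - log(6) + log(5)), (_y, u(a)))/2 = C1 - a


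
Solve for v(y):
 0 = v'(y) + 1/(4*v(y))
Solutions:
 v(y) = -sqrt(C1 - 2*y)/2
 v(y) = sqrt(C1 - 2*y)/2


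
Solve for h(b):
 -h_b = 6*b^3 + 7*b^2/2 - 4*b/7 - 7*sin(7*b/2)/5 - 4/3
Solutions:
 h(b) = C1 - 3*b^4/2 - 7*b^3/6 + 2*b^2/7 + 4*b/3 - 2*cos(7*b/2)/5


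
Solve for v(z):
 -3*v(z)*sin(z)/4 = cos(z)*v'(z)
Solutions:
 v(z) = C1*cos(z)^(3/4)


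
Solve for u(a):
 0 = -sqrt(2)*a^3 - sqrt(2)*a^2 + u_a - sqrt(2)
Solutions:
 u(a) = C1 + sqrt(2)*a^4/4 + sqrt(2)*a^3/3 + sqrt(2)*a


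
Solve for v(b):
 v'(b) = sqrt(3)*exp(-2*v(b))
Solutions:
 v(b) = log(-sqrt(C1 + 2*sqrt(3)*b))
 v(b) = log(C1 + 2*sqrt(3)*b)/2


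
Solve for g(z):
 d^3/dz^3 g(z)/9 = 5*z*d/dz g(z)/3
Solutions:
 g(z) = C1 + Integral(C2*airyai(15^(1/3)*z) + C3*airybi(15^(1/3)*z), z)


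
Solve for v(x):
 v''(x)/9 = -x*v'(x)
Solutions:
 v(x) = C1 + C2*erf(3*sqrt(2)*x/2)


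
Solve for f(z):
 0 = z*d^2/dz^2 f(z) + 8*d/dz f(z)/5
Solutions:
 f(z) = C1 + C2/z^(3/5)


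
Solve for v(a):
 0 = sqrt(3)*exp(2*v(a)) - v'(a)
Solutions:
 v(a) = log(-sqrt(-1/(C1 + sqrt(3)*a))) - log(2)/2
 v(a) = log(-1/(C1 + sqrt(3)*a))/2 - log(2)/2


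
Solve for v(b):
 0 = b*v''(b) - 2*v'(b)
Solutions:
 v(b) = C1 + C2*b^3


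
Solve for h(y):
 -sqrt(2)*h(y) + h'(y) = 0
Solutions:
 h(y) = C1*exp(sqrt(2)*y)


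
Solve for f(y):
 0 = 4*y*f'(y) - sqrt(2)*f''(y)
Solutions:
 f(y) = C1 + C2*erfi(2^(1/4)*y)


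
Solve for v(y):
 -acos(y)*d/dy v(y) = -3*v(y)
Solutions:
 v(y) = C1*exp(3*Integral(1/acos(y), y))


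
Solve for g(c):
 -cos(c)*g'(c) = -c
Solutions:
 g(c) = C1 + Integral(c/cos(c), c)


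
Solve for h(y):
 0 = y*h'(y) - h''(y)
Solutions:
 h(y) = C1 + C2*erfi(sqrt(2)*y/2)


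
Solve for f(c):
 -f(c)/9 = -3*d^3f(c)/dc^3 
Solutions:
 f(c) = C3*exp(c/3) + (C1*sin(sqrt(3)*c/6) + C2*cos(sqrt(3)*c/6))*exp(-c/6)


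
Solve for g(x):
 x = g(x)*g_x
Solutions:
 g(x) = -sqrt(C1 + x^2)
 g(x) = sqrt(C1 + x^2)


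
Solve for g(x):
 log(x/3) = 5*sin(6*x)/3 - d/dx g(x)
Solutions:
 g(x) = C1 - x*log(x) + x + x*log(3) - 5*cos(6*x)/18


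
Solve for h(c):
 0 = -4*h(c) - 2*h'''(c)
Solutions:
 h(c) = C3*exp(-2^(1/3)*c) + (C1*sin(2^(1/3)*sqrt(3)*c/2) + C2*cos(2^(1/3)*sqrt(3)*c/2))*exp(2^(1/3)*c/2)


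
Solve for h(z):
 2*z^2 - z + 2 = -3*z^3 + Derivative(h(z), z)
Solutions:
 h(z) = C1 + 3*z^4/4 + 2*z^3/3 - z^2/2 + 2*z


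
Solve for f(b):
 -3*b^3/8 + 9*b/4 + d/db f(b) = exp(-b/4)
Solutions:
 f(b) = C1 + 3*b^4/32 - 9*b^2/8 - 4*exp(-b/4)


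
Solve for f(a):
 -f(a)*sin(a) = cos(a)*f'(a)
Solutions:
 f(a) = C1*cos(a)


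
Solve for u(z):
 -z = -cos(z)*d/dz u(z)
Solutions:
 u(z) = C1 + Integral(z/cos(z), z)


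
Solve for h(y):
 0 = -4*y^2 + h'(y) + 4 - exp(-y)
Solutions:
 h(y) = C1 + 4*y^3/3 - 4*y - exp(-y)


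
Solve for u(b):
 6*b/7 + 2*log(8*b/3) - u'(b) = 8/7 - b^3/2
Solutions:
 u(b) = C1 + b^4/8 + 3*b^2/7 + 2*b*log(b) - 22*b/7 - 2*b*log(3) + 6*b*log(2)


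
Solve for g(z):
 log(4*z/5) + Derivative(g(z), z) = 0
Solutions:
 g(z) = C1 - z*log(z) + z*log(5/4) + z


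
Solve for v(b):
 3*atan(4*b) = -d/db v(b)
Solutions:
 v(b) = C1 - 3*b*atan(4*b) + 3*log(16*b^2 + 1)/8


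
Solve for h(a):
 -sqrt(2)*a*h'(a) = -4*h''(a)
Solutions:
 h(a) = C1 + C2*erfi(2^(3/4)*a/4)


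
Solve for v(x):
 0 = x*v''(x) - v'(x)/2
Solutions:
 v(x) = C1 + C2*x^(3/2)


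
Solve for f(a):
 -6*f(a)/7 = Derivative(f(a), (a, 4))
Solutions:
 f(a) = (C1*sin(14^(3/4)*3^(1/4)*a/14) + C2*cos(14^(3/4)*3^(1/4)*a/14))*exp(-14^(3/4)*3^(1/4)*a/14) + (C3*sin(14^(3/4)*3^(1/4)*a/14) + C4*cos(14^(3/4)*3^(1/4)*a/14))*exp(14^(3/4)*3^(1/4)*a/14)


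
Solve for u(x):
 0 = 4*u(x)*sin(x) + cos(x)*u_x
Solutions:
 u(x) = C1*cos(x)^4


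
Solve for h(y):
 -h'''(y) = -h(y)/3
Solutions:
 h(y) = C3*exp(3^(2/3)*y/3) + (C1*sin(3^(1/6)*y/2) + C2*cos(3^(1/6)*y/2))*exp(-3^(2/3)*y/6)


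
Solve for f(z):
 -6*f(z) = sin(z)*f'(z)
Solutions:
 f(z) = C1*(cos(z)^3 + 3*cos(z)^2 + 3*cos(z) + 1)/(cos(z)^3 - 3*cos(z)^2 + 3*cos(z) - 1)


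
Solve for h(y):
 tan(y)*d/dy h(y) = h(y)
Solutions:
 h(y) = C1*sin(y)


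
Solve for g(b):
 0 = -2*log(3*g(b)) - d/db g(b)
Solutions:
 Integral(1/(log(_y) + log(3)), (_y, g(b)))/2 = C1 - b


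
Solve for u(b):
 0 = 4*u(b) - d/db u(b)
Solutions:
 u(b) = C1*exp(4*b)


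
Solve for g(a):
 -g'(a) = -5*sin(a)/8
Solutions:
 g(a) = C1 - 5*cos(a)/8


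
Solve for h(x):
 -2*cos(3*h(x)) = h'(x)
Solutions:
 h(x) = -asin((C1 + exp(12*x))/(C1 - exp(12*x)))/3 + pi/3
 h(x) = asin((C1 + exp(12*x))/(C1 - exp(12*x)))/3


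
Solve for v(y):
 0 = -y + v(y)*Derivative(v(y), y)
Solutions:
 v(y) = -sqrt(C1 + y^2)
 v(y) = sqrt(C1 + y^2)


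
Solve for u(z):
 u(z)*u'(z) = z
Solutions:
 u(z) = -sqrt(C1 + z^2)
 u(z) = sqrt(C1 + z^2)


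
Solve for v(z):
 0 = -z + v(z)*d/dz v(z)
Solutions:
 v(z) = -sqrt(C1 + z^2)
 v(z) = sqrt(C1 + z^2)


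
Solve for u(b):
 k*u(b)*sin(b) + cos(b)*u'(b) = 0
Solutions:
 u(b) = C1*exp(k*log(cos(b)))


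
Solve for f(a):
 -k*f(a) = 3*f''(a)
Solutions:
 f(a) = C1*exp(-sqrt(3)*a*sqrt(-k)/3) + C2*exp(sqrt(3)*a*sqrt(-k)/3)


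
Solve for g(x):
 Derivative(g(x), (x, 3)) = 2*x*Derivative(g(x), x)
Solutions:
 g(x) = C1 + Integral(C2*airyai(2^(1/3)*x) + C3*airybi(2^(1/3)*x), x)


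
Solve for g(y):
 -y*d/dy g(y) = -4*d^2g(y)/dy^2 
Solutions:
 g(y) = C1 + C2*erfi(sqrt(2)*y/4)


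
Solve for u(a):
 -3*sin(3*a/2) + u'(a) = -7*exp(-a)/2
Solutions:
 u(a) = C1 - 2*cos(3*a/2) + 7*exp(-a)/2


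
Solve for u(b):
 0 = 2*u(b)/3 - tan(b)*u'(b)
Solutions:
 u(b) = C1*sin(b)^(2/3)


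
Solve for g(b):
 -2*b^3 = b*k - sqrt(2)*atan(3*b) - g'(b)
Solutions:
 g(b) = C1 + b^4/2 + b^2*k/2 - sqrt(2)*(b*atan(3*b) - log(9*b^2 + 1)/6)


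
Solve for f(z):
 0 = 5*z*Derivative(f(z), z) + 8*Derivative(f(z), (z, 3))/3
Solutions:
 f(z) = C1 + Integral(C2*airyai(-15^(1/3)*z/2) + C3*airybi(-15^(1/3)*z/2), z)


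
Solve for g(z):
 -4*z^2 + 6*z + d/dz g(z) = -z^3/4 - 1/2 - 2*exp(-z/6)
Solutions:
 g(z) = C1 - z^4/16 + 4*z^3/3 - 3*z^2 - z/2 + 12*exp(-z/6)


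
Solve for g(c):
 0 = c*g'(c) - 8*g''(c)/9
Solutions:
 g(c) = C1 + C2*erfi(3*c/4)


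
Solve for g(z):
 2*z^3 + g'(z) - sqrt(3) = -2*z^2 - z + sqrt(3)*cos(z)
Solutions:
 g(z) = C1 - z^4/2 - 2*z^3/3 - z^2/2 + sqrt(3)*z + sqrt(3)*sin(z)


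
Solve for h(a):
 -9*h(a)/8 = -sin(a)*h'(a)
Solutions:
 h(a) = C1*(cos(a) - 1)^(9/16)/(cos(a) + 1)^(9/16)


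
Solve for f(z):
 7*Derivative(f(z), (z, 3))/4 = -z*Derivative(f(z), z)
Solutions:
 f(z) = C1 + Integral(C2*airyai(-14^(2/3)*z/7) + C3*airybi(-14^(2/3)*z/7), z)


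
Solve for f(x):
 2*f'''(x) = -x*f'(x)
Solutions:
 f(x) = C1 + Integral(C2*airyai(-2^(2/3)*x/2) + C3*airybi(-2^(2/3)*x/2), x)


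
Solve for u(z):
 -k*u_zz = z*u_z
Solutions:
 u(z) = C1 + C2*sqrt(k)*erf(sqrt(2)*z*sqrt(1/k)/2)


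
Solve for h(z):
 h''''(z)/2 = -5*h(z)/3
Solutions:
 h(z) = (C1*sin(5^(1/4)*6^(3/4)*z/6) + C2*cos(5^(1/4)*6^(3/4)*z/6))*exp(-5^(1/4)*6^(3/4)*z/6) + (C3*sin(5^(1/4)*6^(3/4)*z/6) + C4*cos(5^(1/4)*6^(3/4)*z/6))*exp(5^(1/4)*6^(3/4)*z/6)


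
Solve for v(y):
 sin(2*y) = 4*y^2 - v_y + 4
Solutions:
 v(y) = C1 + 4*y^3/3 + 4*y + cos(2*y)/2


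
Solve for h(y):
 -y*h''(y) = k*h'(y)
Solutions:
 h(y) = C1 + y^(1 - re(k))*(C2*sin(log(y)*Abs(im(k))) + C3*cos(log(y)*im(k)))


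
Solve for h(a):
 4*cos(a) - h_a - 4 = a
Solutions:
 h(a) = C1 - a^2/2 - 4*a + 4*sin(a)


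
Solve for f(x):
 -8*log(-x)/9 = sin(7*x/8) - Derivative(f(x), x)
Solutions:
 f(x) = C1 + 8*x*log(-x)/9 - 8*x/9 - 8*cos(7*x/8)/7


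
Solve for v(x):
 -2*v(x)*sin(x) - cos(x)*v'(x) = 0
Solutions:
 v(x) = C1*cos(x)^2


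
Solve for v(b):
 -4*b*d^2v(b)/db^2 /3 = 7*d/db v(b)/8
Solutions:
 v(b) = C1 + C2*b^(11/32)


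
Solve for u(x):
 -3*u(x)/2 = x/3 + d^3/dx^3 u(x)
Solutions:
 u(x) = C3*exp(-2^(2/3)*3^(1/3)*x/2) - 2*x/9 + (C1*sin(2^(2/3)*3^(5/6)*x/4) + C2*cos(2^(2/3)*3^(5/6)*x/4))*exp(2^(2/3)*3^(1/3)*x/4)


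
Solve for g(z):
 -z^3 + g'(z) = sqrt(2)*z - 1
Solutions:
 g(z) = C1 + z^4/4 + sqrt(2)*z^2/2 - z


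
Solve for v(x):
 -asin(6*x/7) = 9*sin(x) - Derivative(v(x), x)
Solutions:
 v(x) = C1 + x*asin(6*x/7) + sqrt(49 - 36*x^2)/6 - 9*cos(x)


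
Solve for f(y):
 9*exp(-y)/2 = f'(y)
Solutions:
 f(y) = C1 - 9*exp(-y)/2


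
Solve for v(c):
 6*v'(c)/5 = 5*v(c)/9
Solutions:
 v(c) = C1*exp(25*c/54)


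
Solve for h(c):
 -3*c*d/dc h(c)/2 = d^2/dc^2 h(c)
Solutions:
 h(c) = C1 + C2*erf(sqrt(3)*c/2)


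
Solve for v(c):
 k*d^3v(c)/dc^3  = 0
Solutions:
 v(c) = C1 + C2*c + C3*c^2


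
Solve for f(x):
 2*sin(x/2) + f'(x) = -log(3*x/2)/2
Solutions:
 f(x) = C1 - x*log(x)/2 - x*log(3) + x/2 + x*log(6)/2 + 4*cos(x/2)


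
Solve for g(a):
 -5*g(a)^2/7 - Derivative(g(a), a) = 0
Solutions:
 g(a) = 7/(C1 + 5*a)


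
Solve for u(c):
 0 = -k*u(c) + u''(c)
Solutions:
 u(c) = C1*exp(-c*sqrt(k)) + C2*exp(c*sqrt(k))


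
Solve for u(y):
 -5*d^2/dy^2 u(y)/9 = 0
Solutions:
 u(y) = C1 + C2*y


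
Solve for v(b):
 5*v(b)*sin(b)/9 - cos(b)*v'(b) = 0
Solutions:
 v(b) = C1/cos(b)^(5/9)


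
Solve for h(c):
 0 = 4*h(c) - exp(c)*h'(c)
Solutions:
 h(c) = C1*exp(-4*exp(-c))


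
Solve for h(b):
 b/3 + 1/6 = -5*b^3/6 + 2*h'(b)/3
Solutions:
 h(b) = C1 + 5*b^4/16 + b^2/4 + b/4


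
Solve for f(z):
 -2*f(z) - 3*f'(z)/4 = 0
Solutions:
 f(z) = C1*exp(-8*z/3)


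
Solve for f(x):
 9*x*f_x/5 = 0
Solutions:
 f(x) = C1


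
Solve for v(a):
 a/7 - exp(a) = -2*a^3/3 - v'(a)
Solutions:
 v(a) = C1 - a^4/6 - a^2/14 + exp(a)


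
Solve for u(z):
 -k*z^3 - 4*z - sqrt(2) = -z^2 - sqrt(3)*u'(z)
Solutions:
 u(z) = C1 + sqrt(3)*k*z^4/12 - sqrt(3)*z^3/9 + 2*sqrt(3)*z^2/3 + sqrt(6)*z/3


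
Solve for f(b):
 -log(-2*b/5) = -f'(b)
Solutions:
 f(b) = C1 + b*log(-b) + b*(-log(5) - 1 + log(2))


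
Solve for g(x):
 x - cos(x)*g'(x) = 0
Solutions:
 g(x) = C1 + Integral(x/cos(x), x)


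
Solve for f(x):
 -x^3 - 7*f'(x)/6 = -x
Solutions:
 f(x) = C1 - 3*x^4/14 + 3*x^2/7


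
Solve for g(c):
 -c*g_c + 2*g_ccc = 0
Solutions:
 g(c) = C1 + Integral(C2*airyai(2^(2/3)*c/2) + C3*airybi(2^(2/3)*c/2), c)


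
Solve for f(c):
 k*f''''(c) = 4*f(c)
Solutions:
 f(c) = C1*exp(-sqrt(2)*c*(1/k)^(1/4)) + C2*exp(sqrt(2)*c*(1/k)^(1/4)) + C3*exp(-sqrt(2)*I*c*(1/k)^(1/4)) + C4*exp(sqrt(2)*I*c*(1/k)^(1/4))


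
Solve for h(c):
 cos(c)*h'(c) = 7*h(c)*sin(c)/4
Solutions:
 h(c) = C1/cos(c)^(7/4)


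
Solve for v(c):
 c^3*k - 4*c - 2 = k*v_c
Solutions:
 v(c) = C1 + c^4/4 - 2*c^2/k - 2*c/k


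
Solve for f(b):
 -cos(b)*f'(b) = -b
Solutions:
 f(b) = C1 + Integral(b/cos(b), b)


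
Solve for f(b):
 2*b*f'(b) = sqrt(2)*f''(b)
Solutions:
 f(b) = C1 + C2*erfi(2^(3/4)*b/2)


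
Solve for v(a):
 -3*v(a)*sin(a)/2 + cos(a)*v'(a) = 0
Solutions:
 v(a) = C1/cos(a)^(3/2)


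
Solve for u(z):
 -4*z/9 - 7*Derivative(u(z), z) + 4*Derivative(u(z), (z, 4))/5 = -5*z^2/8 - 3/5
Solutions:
 u(z) = C1 + C4*exp(70^(1/3)*z/2) + 5*z^3/168 - 2*z^2/63 + 3*z/35 + (C2*sin(sqrt(3)*70^(1/3)*z/4) + C3*cos(sqrt(3)*70^(1/3)*z/4))*exp(-70^(1/3)*z/4)


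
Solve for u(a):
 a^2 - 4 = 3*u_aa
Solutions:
 u(a) = C1 + C2*a + a^4/36 - 2*a^2/3


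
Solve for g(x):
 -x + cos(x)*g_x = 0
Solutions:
 g(x) = C1 + Integral(x/cos(x), x)


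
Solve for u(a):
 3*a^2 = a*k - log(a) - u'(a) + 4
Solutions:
 u(a) = C1 - a^3 + a^2*k/2 - a*log(a) + 5*a


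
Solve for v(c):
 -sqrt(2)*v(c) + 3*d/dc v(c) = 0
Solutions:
 v(c) = C1*exp(sqrt(2)*c/3)


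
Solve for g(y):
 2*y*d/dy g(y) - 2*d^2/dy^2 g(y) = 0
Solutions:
 g(y) = C1 + C2*erfi(sqrt(2)*y/2)


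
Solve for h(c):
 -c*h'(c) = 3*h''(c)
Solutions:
 h(c) = C1 + C2*erf(sqrt(6)*c/6)


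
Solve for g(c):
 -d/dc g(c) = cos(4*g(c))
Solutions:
 g(c) = -asin((C1 + exp(8*c))/(C1 - exp(8*c)))/4 + pi/4
 g(c) = asin((C1 + exp(8*c))/(C1 - exp(8*c)))/4


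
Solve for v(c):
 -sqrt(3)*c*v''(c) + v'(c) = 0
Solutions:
 v(c) = C1 + C2*c^(sqrt(3)/3 + 1)


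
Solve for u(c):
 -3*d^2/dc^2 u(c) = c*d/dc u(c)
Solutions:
 u(c) = C1 + C2*erf(sqrt(6)*c/6)


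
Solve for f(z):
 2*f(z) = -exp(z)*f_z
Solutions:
 f(z) = C1*exp(2*exp(-z))
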